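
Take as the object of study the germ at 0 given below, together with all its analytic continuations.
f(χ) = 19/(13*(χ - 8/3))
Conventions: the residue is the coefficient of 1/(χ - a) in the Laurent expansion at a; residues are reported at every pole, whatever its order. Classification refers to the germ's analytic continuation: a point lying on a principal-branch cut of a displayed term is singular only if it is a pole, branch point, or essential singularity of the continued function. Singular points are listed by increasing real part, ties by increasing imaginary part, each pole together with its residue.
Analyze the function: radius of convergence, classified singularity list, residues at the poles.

Denominator factor (χ - 8/3): pole of order 1 at 8/3, modulus 8/3.
The radius of convergence is the smallest modulus among the singular points: 8/3.
At the order-1 pole 8/3 set g(χ) = (χ - (8/3))*f(χ) = 19/13.
Simple pole: residue = g(a) at a = 8/3, which is 19/13.

Radius of convergence at 0: 8/3.
At 8/3: a pole of order 1; residue 19/13.


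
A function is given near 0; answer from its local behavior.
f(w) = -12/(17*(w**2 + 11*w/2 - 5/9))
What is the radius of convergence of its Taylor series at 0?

Denominator factor (w**2 + 11*w/2 - 5/9): discriminant 1169/36, real irrational roots -11/4 + (1/12)*sqrt(1169) and -11/4 - (1/12)*sqrt(1169); poles of order 1, moduli -11/4 + (1/12)*sqrt(1169) and 11/4 + (1/12)*sqrt(1169).
The radius of convergence is the smallest modulus among the singular points: -11/4 + (1/12)*sqrt(1169).

The radius of convergence is -11/4 + (1/12)*sqrt(1169).


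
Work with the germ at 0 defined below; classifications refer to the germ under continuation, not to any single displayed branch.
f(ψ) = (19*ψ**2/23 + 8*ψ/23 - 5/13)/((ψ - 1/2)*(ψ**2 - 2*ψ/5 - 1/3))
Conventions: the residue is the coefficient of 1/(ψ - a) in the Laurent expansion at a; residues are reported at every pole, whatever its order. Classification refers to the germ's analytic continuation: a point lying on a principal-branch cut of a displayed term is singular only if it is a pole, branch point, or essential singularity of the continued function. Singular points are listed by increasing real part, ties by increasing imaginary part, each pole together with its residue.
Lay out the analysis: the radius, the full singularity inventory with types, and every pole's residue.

Denominator factor (ψ**2 - 2*ψ/5 - 1/3): discriminant 112/75, real irrational roots 1/5 + (2/15)*sqrt(21) and 1/5 - (2/15)*sqrt(21); poles of order 1, moduli 1/5 + (2/15)*sqrt(21) and -1/5 + (2/15)*sqrt(21).
Denominator factor (ψ - 1/2): pole of order 1 at 1/2, modulus 1/2.
The radius of convergence is the smallest modulus among the singular points: -1/5 + (2/15)*sqrt(21).
The factor ψ**2 - 2*ψ/5 - 1/3 splits as (ψ - a)(ψ - a') with a = 1/5 - (2/15)*sqrt(21), a' = 1/5 + (2/15)*sqrt(21). At the order-1 pole a set g(ψ) = (ψ - a)*f(ψ) = [(19*ψ**2/23 + 8*ψ/23 - 5/13)/(ψ - 1/2)] / (ψ - a').
Simple pole: residue = g(a) at a = 1/5 - (2/15)*sqrt(21), which is 2062/5083 - (5856/35581)*sqrt(21).
At the order-1 pole 1/2 set g(ψ) = (ψ - (1/2))*f(ψ) = (19*ψ**2/23 + 8*ψ/23 - 5/13)/(ψ**2 - 2*ψ/5 - 1/3).
Simple pole: residue = g(a) at a = 1/2, which is 75/5083.
The factor ψ**2 - 2*ψ/5 - 1/3 splits as (ψ - a)(ψ - a') with a = 1/5 + (2/15)*sqrt(21), a' = 1/5 - (2/15)*sqrt(21). At the order-1 pole a set g(ψ) = (ψ - a)*f(ψ) = [(19*ψ**2/23 + 8*ψ/23 - 5/13)/(ψ - 1/2)] / (ψ - a').
Simple pole: residue = g(a) at a = 1/5 + (2/15)*sqrt(21), which is 2062/5083 + (5856/35581)*sqrt(21).
List the singular points by increasing real part (a conjugate pair: the negative imaginary part first).

Radius of convergence at 0: -1/5 + (2/15)*sqrt(21).
At 1/5 - (2/15)*sqrt(21): a pole of order 1; residue 2062/5083 - (5856/35581)*sqrt(21).
At 1/2: a pole of order 1; residue 75/5083.
At 1/5 + (2/15)*sqrt(21): a pole of order 1; residue 2062/5083 + (5856/35581)*sqrt(21).


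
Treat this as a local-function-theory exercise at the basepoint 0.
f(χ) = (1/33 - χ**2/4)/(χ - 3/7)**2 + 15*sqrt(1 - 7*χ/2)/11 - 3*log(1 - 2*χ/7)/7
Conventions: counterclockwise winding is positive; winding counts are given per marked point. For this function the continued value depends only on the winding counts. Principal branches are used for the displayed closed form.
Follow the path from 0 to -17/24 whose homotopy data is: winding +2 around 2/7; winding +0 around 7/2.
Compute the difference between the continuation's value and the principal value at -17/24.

Continued minus principal equals 0.

The rational part is single-valued and drops out of the difference; each branch term changes only by its own monodromy.
(15/11)*sqrt(1 - χ/(2/7)): winding +2 is even, the square root returns to the same sheet, contribution 0.
(-3/7)*log(1 - χ/(7/2)): winding 0 around 7/2, so this term returns to its principal value, contribution 0.
Summing the contributions at χ = -17/24 gives 0.


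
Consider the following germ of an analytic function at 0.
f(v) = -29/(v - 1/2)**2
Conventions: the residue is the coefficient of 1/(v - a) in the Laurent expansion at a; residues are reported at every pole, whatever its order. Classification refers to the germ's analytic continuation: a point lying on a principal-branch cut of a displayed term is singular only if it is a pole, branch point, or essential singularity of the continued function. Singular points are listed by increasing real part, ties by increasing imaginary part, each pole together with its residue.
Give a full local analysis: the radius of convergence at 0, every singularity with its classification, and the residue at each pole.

Denominator factor (v - 1/2)^2: pole of order 2 at 1/2, modulus 1/2.
The radius of convergence is the smallest modulus among the singular points: 1/2.
At the order-2 pole 1/2 set g(v) = (v - (1/2))^2*f(v) = -29.
Order-2 pole: residue = g'(a); g'(1/2) = 0, so the residue is 0.

Radius of convergence at 0: 1/2.
At 1/2: a pole of order 2; residue 0.


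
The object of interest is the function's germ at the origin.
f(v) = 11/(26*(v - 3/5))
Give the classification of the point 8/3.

Denominator factors: v - 3/5 = 31/15 at v = 8/3 — none vanishes.
So the germ continues analytically to 8/3.

The point is a regular point.


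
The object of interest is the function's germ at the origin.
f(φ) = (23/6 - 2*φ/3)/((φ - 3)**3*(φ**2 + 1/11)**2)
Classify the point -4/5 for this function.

Denominator factors: φ**2 + 1/11 = 201/275 at φ = -4/5; φ - 3 = -19/5 at φ = -4/5 — none vanishes.
So the germ continues analytically to -4/5.

The point is a regular point.


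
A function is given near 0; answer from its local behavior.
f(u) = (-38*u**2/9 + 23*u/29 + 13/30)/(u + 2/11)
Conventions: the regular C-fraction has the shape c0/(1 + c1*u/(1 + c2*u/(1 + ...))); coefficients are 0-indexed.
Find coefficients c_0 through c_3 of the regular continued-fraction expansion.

The regular C-fraction coefficients are [143/60, 2767/754, -2581390/3129477, -19622307874/2142811839].

Taylor coefficients (expand at 0): a_0 = 143/60, a_1 = -30437/3480, a_2 = 519541/20880, a_3 = -5714951/41760.
c0 = a_0 = 143/60. Peel one level at a time: if S = 1 + c*u/S' with S'(0) = 1, then c is the u-coefficient of S and S' = c*u/(S - 1).
S_1 = c0/f = 1 + (2767/754)*u + (1290695/426387)*u^2 + ...; c1 = 2767/754.
S_2 = c1*u/(S_1 - 1) = 1 + (-2581390/3129477)*u + (-520485620/68906601)*u^2 + ...; c2 = -2581390/3129477.
S_3 = c2*u/(S_2 - 1) = 1 + (-19622307874/2142811839)*u + ...; c3 = -19622307874/2142811839.


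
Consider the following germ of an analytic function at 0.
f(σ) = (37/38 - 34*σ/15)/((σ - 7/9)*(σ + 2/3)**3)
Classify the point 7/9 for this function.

The denominator factor σ - 7/9 vanishes at 7/9 and appears to the power 1; the numerator there equals -4049/5130, nonzero, and no other factor vanishes.
Hence a pole whose order is the multiplicity, 1.

The point is a pole of order 1.


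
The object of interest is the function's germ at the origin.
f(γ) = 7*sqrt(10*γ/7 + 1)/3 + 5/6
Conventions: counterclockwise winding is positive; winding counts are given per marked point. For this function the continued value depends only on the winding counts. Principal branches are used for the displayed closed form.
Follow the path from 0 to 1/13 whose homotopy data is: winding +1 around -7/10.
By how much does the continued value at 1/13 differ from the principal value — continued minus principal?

Continued minus principal equals -(2/39)*sqrt(9191).

The rational part is single-valued and drops out of the difference; each branch term changes only by its own monodromy.
(7/3)*sqrt(1 - γ/(-7/10)): winding +1 is odd, the square root flips sign, contributing -2*(7/3)*sqrt(1 - (1/13)/(-7/10)) = -2*(7/3)*sqrt(101/91) = -(2/39)*sqrt(9191).
Summing the contributions at γ = 1/13 gives -(2/39)*sqrt(9191).


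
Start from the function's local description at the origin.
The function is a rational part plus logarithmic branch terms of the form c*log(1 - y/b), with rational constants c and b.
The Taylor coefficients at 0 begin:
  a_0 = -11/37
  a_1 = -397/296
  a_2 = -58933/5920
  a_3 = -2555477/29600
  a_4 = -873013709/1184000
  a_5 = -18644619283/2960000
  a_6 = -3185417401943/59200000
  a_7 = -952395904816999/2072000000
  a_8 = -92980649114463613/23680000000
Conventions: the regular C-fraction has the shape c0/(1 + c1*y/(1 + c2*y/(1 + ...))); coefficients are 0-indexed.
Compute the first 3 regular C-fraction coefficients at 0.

The regular C-fraction coefficients are [-11/37, -397/88, -508481/174680].

Taylor coefficients (read off): a_0 = -11/37, a_1 = -397/296, a_2 = -58933/5920.
c0 = a_0 = -11/37. Peel one level at a time: if S = 1 + c*y/S' with S'(0) = 1, then c is the y-coefficient of S and S' = c*y/(S - 1).
S_1 = c0/f = 1 + (-397/88)*y + (-508481/38720)*y^2 + ...; c1 = -397/88.
S_2 = c1*y/(S_1 - 1) = 1 + (-508481/174680)*y + ...; c2 = -508481/174680.


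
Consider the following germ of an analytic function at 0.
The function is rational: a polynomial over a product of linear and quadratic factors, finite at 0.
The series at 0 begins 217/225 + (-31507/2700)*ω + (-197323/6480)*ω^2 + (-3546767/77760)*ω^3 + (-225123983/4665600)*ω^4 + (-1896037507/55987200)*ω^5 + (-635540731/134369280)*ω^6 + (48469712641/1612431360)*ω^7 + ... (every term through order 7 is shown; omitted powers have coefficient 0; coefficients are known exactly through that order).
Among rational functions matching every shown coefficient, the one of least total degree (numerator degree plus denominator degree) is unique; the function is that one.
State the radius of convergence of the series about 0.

No rational of total degree below 4 reproduces all 8 coefficients; solving the [1/3] Pade equations on them gives f(ω) = (18*ω - 31/25)/((ω - 3/2)*(ω**2 - 3*ω/2 + 6/7)), whose expansion matches every shown term.
Denominator factor (ω - 3/2): pole of order 1 at 3/2, modulus 3/2.
Denominator factor (ω**2 - 3*ω/2 + 6/7): discriminant -33/28, complex-conjugate roots (3/4) + ((1/28)*sqrt(231))*i and (3/4) - ((1/28)*sqrt(231))*i; poles of order 1, moduli (1/7)*sqrt(42) and (1/7)*sqrt(42).
The radius of convergence is the smallest modulus among the singular points: (1/7)*sqrt(42).

The radius of convergence is (1/7)*sqrt(42).


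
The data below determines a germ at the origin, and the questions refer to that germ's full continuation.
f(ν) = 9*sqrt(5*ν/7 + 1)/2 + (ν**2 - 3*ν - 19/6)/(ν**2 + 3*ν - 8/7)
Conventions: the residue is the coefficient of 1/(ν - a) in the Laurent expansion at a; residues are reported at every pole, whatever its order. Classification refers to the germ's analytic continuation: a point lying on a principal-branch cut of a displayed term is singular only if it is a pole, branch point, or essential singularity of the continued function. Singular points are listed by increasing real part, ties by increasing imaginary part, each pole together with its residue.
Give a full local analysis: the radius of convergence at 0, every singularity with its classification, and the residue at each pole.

Radius of convergence at 0: -3/2 + (1/14)*sqrt(665).
At -3/2 - (1/14)*sqrt(665): a pole of order 1; residue -3 - (293/3990)*sqrt(665).
At -7/5: an algebraic (square-root) branch point.
At -3/2 + (1/14)*sqrt(665): a pole of order 1; residue -3 + (293/3990)*sqrt(665).

Denominator factor (ν**2 + 3*ν - 8/7): discriminant 95/7, real irrational roots -3/2 + (1/14)*sqrt(665) and -3/2 - (1/14)*sqrt(665); poles of order 1, moduli -3/2 + (1/14)*sqrt(665) and 3/2 + (1/14)*sqrt(665).
Branch term (9/2)*sqrt(1 - ν/(-7/5)): its argument vanishes at ν = -7/5, a square-root branch point, modulus 7/5.
The radius of convergence is the smallest modulus among the singular points: -3/2 + (1/14)*sqrt(665).
The branch term is analytic at -3/2 - (1/14)*sqrt(665) and contributes nothing to the residue; only the rational part matters.
The factor ν**2 + 3*ν - 8/7 splits as (ν - a)(ν - a') with a = -3/2 - (1/14)*sqrt(665), a' = -3/2 + (1/14)*sqrt(665). At the order-1 pole a set g(ν) = (ν - a)*(rational part) = [ν**2 - 3*ν - 19/6] / (ν - a').
Simple pole: residue = g(a) at a = -3/2 - (1/14)*sqrt(665), which is -3 - (293/3990)*sqrt(665).
The branch term is analytic at -3/2 + (1/14)*sqrt(665) and contributes nothing to the residue; only the rational part matters.
The factor ν**2 + 3*ν - 8/7 splits as (ν - a)(ν - a') with a = -3/2 + (1/14)*sqrt(665), a' = -3/2 - (1/14)*sqrt(665). At the order-1 pole a set g(ν) = (ν - a)*(rational part) = [ν**2 - 3*ν - 19/6] / (ν - a').
Simple pole: residue = g(a) at a = -3/2 + (1/14)*sqrt(665), which is -3 + (293/3990)*sqrt(665).
List the singular points by increasing real part (a conjugate pair: the negative imaginary part first).


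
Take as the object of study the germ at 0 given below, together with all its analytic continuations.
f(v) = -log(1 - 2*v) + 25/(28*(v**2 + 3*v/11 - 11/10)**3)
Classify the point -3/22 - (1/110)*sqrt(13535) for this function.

The denominator factor v**2 + 3*v/11 - 11/10 vanishes at -3/22 - (1/110)*sqrt(13535) and appears to the power 3; the numerator there equals 25/28, nonzero, and no other factor vanishes.
The branch terms are analytic at this point.
Hence a pole whose order is the multiplicity, 3.

The point is a pole of order 3.


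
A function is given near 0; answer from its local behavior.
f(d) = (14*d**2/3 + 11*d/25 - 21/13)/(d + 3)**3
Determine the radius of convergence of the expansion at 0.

The radius of convergence is 3.

Denominator factor (d + 3)^3: pole of order 3 at -3, modulus 3.
The radius of convergence is the smallest modulus among the singular points: 3.


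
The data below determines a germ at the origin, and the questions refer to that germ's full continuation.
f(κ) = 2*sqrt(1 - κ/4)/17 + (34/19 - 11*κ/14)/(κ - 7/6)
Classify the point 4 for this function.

The point is an algebraic (square-root) branch point.

The term (2/17)*sqrt(1 - κ/(4)) has argument 1 - 4/(4) = 0 at 4: a square-root (algebraic, two-sheeted) branch point; the remaining terms are analytic or single-valued there.


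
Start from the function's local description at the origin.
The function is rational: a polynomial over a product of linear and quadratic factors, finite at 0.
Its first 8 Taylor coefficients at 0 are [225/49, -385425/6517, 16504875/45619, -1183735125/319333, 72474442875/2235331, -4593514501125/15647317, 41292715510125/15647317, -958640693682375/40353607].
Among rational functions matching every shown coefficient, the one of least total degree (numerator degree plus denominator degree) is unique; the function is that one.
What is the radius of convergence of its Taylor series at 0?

The radius of convergence is 1/9.

No rational of total degree below 5 reproduces all 8 coefficients; solving the [2/3] Pade equations on them gives f(r) = (-6*r**2 - 32*r/19 + 1/4)/((r - 7/10)**2*(r + 1/9)), whose expansion matches every shown term.
Denominator factor (r + 1/9): pole of order 1 at -1/9, modulus 1/9.
Denominator factor (r - 7/10)^2: pole of order 2 at 7/10, modulus 7/10.
The radius of convergence is the smallest modulus among the singular points: 1/9.


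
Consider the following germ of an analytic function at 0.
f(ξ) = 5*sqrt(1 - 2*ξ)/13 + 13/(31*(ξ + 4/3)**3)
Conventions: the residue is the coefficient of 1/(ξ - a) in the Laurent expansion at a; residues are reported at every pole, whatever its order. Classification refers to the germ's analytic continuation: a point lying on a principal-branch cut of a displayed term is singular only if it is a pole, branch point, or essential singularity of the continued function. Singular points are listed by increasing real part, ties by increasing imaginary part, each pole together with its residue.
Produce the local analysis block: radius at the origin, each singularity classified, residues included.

Denominator factor (ξ + 4/3)^3: pole of order 3 at -4/3, modulus 4/3.
Branch term (5/13)*sqrt(1 - ξ/(1/2)): its argument vanishes at ξ = 1/2, a square-root branch point, modulus 1/2.
The radius of convergence is the smallest modulus among the singular points: 1/2.
The branch term is analytic at -4/3 and contributes nothing to the residue; only the rational part matters.
At the order-3 pole -4/3 set g(ξ) = (ξ - (-4/3))^3*(rational part) = 13/31.
Order-3 pole: residue = g''(a)/2; g''(-4/3) = 0, so the residue is 0.
List the singular points by increasing real part (a conjugate pair: the negative imaginary part first).

Radius of convergence at 0: 1/2.
At -4/3: a pole of order 3; residue 0.
At 1/2: an algebraic (square-root) branch point.


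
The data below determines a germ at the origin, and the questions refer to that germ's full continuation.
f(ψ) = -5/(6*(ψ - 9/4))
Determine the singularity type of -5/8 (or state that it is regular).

Denominator factors: ψ - 9/4 = -23/8 at ψ = -5/8 — none vanishes.
So the germ continues analytically to -5/8.

The point is a regular point.


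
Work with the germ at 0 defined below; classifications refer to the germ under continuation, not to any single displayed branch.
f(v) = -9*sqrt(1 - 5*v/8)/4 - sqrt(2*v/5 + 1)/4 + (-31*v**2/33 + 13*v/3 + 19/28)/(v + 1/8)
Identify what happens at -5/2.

The point is an algebraic (square-root) branch point.

The term (-1/4)*sqrt(1 - v/(-5/2)) has argument 1 - -5/2/(-5/2) = 0 at -5/2: a square-root (algebraic, two-sheeted) branch point; the remaining terms are analytic or single-valued there.


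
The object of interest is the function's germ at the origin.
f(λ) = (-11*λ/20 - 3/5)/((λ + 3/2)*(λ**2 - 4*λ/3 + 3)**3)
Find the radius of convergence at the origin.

Denominator factor (λ + 3/2): pole of order 1 at -3/2, modulus 3/2.
Denominator factor (λ**2 - 4*λ/3 + 3)^3: discriminant -92/9, complex-conjugate roots (2/3) + ((1/3)*sqrt(23))*i and (2/3) - ((1/3)*sqrt(23))*i; poles of order 3, moduli sqrt(3) and sqrt(3).
The radius of convergence is the smallest modulus among the singular points: 3/2.

The radius of convergence is 3/2.


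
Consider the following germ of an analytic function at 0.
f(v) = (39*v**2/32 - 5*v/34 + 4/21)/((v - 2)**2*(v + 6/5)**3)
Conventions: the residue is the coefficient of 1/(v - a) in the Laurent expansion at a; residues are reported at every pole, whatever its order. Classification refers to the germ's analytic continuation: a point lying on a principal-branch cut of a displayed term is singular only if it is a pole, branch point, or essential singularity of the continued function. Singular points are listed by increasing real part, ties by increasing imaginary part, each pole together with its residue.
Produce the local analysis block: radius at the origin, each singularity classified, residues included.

Radius of convergence at 0: 6/5.
At -6/5: a pole of order 3; residue -485125/62390272.
At 2: a pole of order 2; residue 485125/62390272.

Denominator factor (v - 2)^2: pole of order 2 at 2, modulus 2.
Denominator factor (v + 6/5)^3: pole of order 3 at -6/5, modulus 6/5.
The radius of convergence is the smallest modulus among the singular points: 6/5.
At the order-3 pole -6/5 set g(v) = (v - (-6/5))^3*f(v) = (39*v**2/32 - 5*v/34 + 4/21)/(v - 2)**2.
Order-3 pole: residue = g''(a)/2; g''(-6/5) = -485125/31195136, so the residue is -485125/62390272.
At the order-2 pole 2 set g(v) = (v - (2))^2*f(v) = (39*v**2/32 - 5*v/34 + 4/21)/(v + 6/5)**3.
Order-2 pole: residue = g'(a); g'(2) = 485125/62390272, so the residue is 485125/62390272.
List the singular points by increasing real part (a conjugate pair: the negative imaginary part first).


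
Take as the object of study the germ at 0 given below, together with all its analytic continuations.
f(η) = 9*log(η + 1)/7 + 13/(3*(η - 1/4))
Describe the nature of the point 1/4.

The denominator factor η - 1/4 vanishes at 1/4 and appears to the power 1; the numerator there equals 13/3, nonzero, and no other factor vanishes.
The branch terms are analytic at this point.
Hence a pole whose order is the multiplicity, 1.

The point is a pole of order 1.


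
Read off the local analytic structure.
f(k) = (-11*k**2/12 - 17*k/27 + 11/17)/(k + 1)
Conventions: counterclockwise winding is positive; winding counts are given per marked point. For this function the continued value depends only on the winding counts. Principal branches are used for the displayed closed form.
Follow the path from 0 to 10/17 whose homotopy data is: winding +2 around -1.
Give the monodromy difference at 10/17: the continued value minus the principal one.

Continued minus principal equals 0.

The function is rational, hence single-valued: continuing it around any pole returns the same value, so the difference is 0.


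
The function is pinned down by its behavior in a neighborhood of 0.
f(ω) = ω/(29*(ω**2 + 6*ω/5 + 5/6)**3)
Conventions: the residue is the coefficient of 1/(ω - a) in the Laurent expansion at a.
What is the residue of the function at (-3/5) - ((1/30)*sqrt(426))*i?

The residue is -((50625/41517676)*sqrt(426))*i.

The factor ω**2 + 6*ω/5 + 5/6 splits as (ω - a)(ω - a') with a = (-3/5) - ((1/30)*sqrt(426))*i, a' = (-3/5) + ((1/30)*sqrt(426))*i. At the order-3 pole a set g(ω) = (ω - a)^3*f(ω) = [ω/29] / (ω - a')^3.
Order-3 pole: residue = g''(a)/2; g''((-3/5) - ((1/30)*sqrt(426))*i) = -((50625/20758838)*sqrt(426))*i, so the residue is -((50625/41517676)*sqrt(426))*i.


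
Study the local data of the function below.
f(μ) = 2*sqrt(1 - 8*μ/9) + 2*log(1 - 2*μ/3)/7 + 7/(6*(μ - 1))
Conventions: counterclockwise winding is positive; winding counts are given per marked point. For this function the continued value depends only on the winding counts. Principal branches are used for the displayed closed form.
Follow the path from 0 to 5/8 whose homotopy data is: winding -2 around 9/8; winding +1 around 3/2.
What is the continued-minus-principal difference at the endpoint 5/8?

Continued minus principal equals (4/7)*pi*i.

The rational part is single-valued and drops out of the difference; each branch term changes only by its own monodromy.
(2)*sqrt(1 - μ/(9/8)): winding -2 is even, the square root returns to the same sheet, contribution 0.
(2/7)*log(1 - μ/(3/2)): each positive loop around 3/2 adds 2*pi*i to the log, so winding +1 contributes (2/7)*(1)*2*pi*i = (4/7)*pi*i.
Summing the contributions at μ = 5/8 gives (4/7)*pi*i.


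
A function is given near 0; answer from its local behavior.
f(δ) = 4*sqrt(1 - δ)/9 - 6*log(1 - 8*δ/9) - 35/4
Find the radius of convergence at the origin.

Branch term (-6)*log(1 - δ/(9/8)): its argument vanishes at δ = 9/8, a logarithmic branch point, modulus 9/8.
Branch term (4/9)*sqrt(1 - δ/(1)): its argument vanishes at δ = 1, a square-root branch point, modulus 1.
The radius of convergence is the smallest modulus among the singular points: 1.

The radius of convergence is 1.


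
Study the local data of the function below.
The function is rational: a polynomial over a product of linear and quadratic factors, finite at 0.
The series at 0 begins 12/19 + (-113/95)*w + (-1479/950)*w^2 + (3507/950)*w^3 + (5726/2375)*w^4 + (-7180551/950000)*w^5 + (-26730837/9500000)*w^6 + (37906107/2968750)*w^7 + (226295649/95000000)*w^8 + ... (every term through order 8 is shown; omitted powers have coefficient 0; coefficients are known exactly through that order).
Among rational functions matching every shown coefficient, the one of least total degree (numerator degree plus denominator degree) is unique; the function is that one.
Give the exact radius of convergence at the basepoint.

The radius of convergence is 1.

No rational of total degree below 7 reproduces all 9 coefficients; solving the [1/6] Pade equations on them gives f(w) = (12/19 - w)/(w**2 + w/10 + 1)**3, whose expansion matches every shown term.
Denominator factor (w**2 + w/10 + 1)^3: discriminant -399/100, complex-conjugate roots (-1/20) + ((1/20)*sqrt(399))*i and (-1/20) - ((1/20)*sqrt(399))*i; poles of order 3, moduli 1 and 1.
The radius of convergence is the smallest modulus among the singular points: 1.


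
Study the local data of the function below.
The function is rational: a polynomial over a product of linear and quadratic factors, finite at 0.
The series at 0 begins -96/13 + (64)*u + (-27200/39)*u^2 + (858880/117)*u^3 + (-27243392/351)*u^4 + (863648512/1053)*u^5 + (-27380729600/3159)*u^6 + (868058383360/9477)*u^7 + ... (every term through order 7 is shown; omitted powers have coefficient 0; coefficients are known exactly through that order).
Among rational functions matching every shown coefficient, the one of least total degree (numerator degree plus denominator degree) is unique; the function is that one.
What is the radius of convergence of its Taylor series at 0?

No rational of total degree below 3 reproduces all 8 coefficients; solving the [0/3] Pade equations on them gives f(u) = -12/(13*(u - 3/4)*(u**2 - 5*u/3 - 1/6)), whose expansion matches every shown term.
Denominator factor (u - 3/4): pole of order 1 at 3/4, modulus 3/4.
Denominator factor (u**2 - 5*u/3 - 1/6): discriminant 31/9, real irrational roots 5/6 + (1/6)*sqrt(31) and 5/6 - (1/6)*sqrt(31); poles of order 1, moduli 5/6 + (1/6)*sqrt(31) and -5/6 + (1/6)*sqrt(31).
The radius of convergence is the smallest modulus among the singular points: -5/6 + (1/6)*sqrt(31).

The radius of convergence is -5/6 + (1/6)*sqrt(31).


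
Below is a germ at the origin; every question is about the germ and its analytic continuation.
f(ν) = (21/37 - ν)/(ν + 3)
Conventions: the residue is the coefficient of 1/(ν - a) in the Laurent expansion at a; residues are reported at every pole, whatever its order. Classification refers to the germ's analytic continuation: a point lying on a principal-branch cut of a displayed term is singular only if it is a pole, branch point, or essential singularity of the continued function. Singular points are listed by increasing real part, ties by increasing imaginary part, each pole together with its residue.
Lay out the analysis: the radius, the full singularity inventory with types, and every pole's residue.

Radius of convergence at 0: 3.
At -3: a pole of order 1; residue 132/37.

Denominator factor (ν + 3): pole of order 1 at -3, modulus 3.
The radius of convergence is the smallest modulus among the singular points: 3.
At the order-1 pole -3 set g(ν) = (ν - (-3))*f(ν) = 21/37 - ν.
Simple pole: residue = g(a) at a = -3, which is 132/37.


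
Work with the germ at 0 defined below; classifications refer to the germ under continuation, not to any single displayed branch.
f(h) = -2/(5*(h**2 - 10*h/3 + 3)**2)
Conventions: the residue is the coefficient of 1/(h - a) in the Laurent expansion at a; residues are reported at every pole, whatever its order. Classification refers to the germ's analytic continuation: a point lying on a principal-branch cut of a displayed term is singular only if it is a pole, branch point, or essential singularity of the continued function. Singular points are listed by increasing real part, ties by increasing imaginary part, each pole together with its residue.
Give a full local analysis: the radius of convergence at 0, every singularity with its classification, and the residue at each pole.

Denominator factor (h**2 - 10*h/3 + 3)^2: discriminant -8/9, complex-conjugate roots (5/3) + ((1/3)*sqrt(2))*i and (5/3) - ((1/3)*sqrt(2))*i; poles of order 2, moduli sqrt(3) and sqrt(3).
The radius of convergence is the smallest modulus among the singular points: sqrt(3).
The factor h**2 - 10*h/3 + 3 splits as (h - a)(h - a') with a = (5/3) - ((1/3)*sqrt(2))*i, a' = (5/3) + ((1/3)*sqrt(2))*i. At the order-2 pole a set g(h) = (h - a)^2*f(h) = [-2/5] / (h - a')^2.
Order-2 pole: residue = g'(a); g'((5/3) - ((1/3)*sqrt(2))*i) = -((27/40)*sqrt(2))*i, so the residue is -((27/40)*sqrt(2))*i.
The factor h**2 - 10*h/3 + 3 splits as (h - a)(h - a') with a = (5/3) + ((1/3)*sqrt(2))*i, a' = (5/3) - ((1/3)*sqrt(2))*i. At the order-2 pole a set g(h) = (h - a)^2*f(h) = [-2/5] / (h - a')^2.
Order-2 pole: residue = g'(a); g'((5/3) + ((1/3)*sqrt(2))*i) = ((27/40)*sqrt(2))*i, so the residue is ((27/40)*sqrt(2))*i.
List the singular points by increasing real part (a conjugate pair: the negative imaginary part first).

Radius of convergence at 0: sqrt(3).
At (5/3) - ((1/3)*sqrt(2))*i: a pole of order 2; residue -((27/40)*sqrt(2))*i.
At (5/3) + ((1/3)*sqrt(2))*i: a pole of order 2; residue ((27/40)*sqrt(2))*i.


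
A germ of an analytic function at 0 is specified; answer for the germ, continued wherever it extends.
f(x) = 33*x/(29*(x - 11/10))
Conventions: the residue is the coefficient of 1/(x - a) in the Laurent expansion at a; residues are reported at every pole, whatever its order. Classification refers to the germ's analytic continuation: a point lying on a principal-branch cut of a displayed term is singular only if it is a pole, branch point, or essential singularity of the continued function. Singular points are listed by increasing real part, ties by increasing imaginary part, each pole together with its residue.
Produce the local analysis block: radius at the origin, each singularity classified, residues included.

Denominator factor (x - 11/10): pole of order 1 at 11/10, modulus 11/10.
The radius of convergence is the smallest modulus among the singular points: 11/10.
At the order-1 pole 11/10 set g(x) = (x - (11/10))*f(x) = 33*x/29.
Simple pole: residue = g(a) at a = 11/10, which is 363/290.

Radius of convergence at 0: 11/10.
At 11/10: a pole of order 1; residue 363/290.


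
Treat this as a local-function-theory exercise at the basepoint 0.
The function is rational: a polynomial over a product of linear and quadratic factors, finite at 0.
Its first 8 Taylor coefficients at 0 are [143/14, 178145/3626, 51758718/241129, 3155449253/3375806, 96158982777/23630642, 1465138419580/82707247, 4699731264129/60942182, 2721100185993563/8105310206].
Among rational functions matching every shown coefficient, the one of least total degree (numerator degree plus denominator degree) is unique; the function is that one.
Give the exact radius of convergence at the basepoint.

No rational of total degree below 4 reproduces all 8 coefficients; solving the [2/2] Pade equations on them gives f(y) = (-11*y**2/19 + 23*y/37 + 13/2)/(y**2 - 3*y + 7/11), whose expansion matches every shown term.
Denominator factor (y**2 - 3*y + 7/11): discriminant 71/11, real irrational roots 3/2 + (1/22)*sqrt(781) and 3/2 - (1/22)*sqrt(781); poles of order 1, moduli 3/2 + (1/22)*sqrt(781) and 3/2 - (1/22)*sqrt(781).
The radius of convergence is the smallest modulus among the singular points: 3/2 - (1/22)*sqrt(781).

The radius of convergence is 3/2 - (1/22)*sqrt(781).


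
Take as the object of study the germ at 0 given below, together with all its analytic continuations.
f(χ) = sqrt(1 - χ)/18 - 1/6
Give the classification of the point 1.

The point is an algebraic (square-root) branch point.

The term (1/18)*sqrt(1 - χ/(1)) has argument 1 - 1/(1) = 0 at 1: a square-root (algebraic, two-sheeted) branch point; the remaining terms are analytic or single-valued there.


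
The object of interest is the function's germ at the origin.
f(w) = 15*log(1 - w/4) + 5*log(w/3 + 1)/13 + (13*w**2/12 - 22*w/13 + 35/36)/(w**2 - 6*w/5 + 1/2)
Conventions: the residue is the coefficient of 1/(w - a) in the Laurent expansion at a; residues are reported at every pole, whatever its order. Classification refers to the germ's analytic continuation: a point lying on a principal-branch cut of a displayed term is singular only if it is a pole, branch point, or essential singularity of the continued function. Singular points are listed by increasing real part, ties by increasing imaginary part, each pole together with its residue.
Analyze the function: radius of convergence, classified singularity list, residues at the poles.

Radius of convergence at 0: (1/2)*sqrt(2).
At -3: a logarithmic branch point.
At (3/5) - ((1/10)*sqrt(14))*i: a pole of order 1; residue (-51/260) + ((4567/65520)*sqrt(14))*i.
At (3/5) + ((1/10)*sqrt(14))*i: a pole of order 1; residue (-51/260) - ((4567/65520)*sqrt(14))*i.
At 4: a logarithmic branch point.

Denominator factor (w**2 - 6*w/5 + 1/2): discriminant -14/25, complex-conjugate roots (3/5) + ((1/10)*sqrt(14))*i and (3/5) - ((1/10)*sqrt(14))*i; poles of order 1, moduli (1/2)*sqrt(2) and (1/2)*sqrt(2).
Branch term (15)*log(1 - w/(4)): its argument vanishes at w = 4, a logarithmic branch point, modulus 4.
Branch term (5/13)*log(1 - w/(-3)): its argument vanishes at w = -3, a logarithmic branch point, modulus 3.
The radius of convergence is the smallest modulus among the singular points: (1/2)*sqrt(2).
The branch terms are analytic at (3/5) - ((1/10)*sqrt(14))*i and contribute nothing to the residue; only the rational part matters.
The factor w**2 - 6*w/5 + 1/2 splits as (w - a)(w - a') with a = (3/5) - ((1/10)*sqrt(14))*i, a' = (3/5) + ((1/10)*sqrt(14))*i. At the order-1 pole a set g(w) = (w - a)*(rational part) = [13*w**2/12 - 22*w/13 + 35/36] / (w - a').
Simple pole: residue = g(a) at a = (3/5) - ((1/10)*sqrt(14))*i, which is (-51/260) + ((4567/65520)*sqrt(14))*i.
The branch terms are analytic at (3/5) + ((1/10)*sqrt(14))*i and contribute nothing to the residue; only the rational part matters.
The factor w**2 - 6*w/5 + 1/2 splits as (w - a)(w - a') with a = (3/5) + ((1/10)*sqrt(14))*i, a' = (3/5) - ((1/10)*sqrt(14))*i. At the order-1 pole a set g(w) = (w - a)*(rational part) = [13*w**2/12 - 22*w/13 + 35/36] / (w - a').
Simple pole: residue = g(a) at a = (3/5) + ((1/10)*sqrt(14))*i, which is (-51/260) - ((4567/65520)*sqrt(14))*i.
List the singular points by increasing real part (a conjugate pair: the negative imaginary part first).


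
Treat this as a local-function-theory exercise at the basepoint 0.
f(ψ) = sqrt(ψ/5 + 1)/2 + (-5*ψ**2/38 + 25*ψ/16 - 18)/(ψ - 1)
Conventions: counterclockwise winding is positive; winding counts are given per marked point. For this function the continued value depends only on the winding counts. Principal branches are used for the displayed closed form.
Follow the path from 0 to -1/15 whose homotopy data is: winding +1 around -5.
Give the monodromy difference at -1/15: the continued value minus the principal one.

The rational part is single-valued and drops out of the difference; each branch term changes only by its own monodromy.
(1/2)*sqrt(1 - ψ/(-5)): winding +1 is odd, the square root flips sign, contributing -2*(1/2)*sqrt(1 - (-1/15)/(-5)) = -2*(1/2)*sqrt(74/75) = -(1/15)*sqrt(222).
Summing the contributions at ψ = -1/15 gives -(1/15)*sqrt(222).

Continued minus principal equals -(1/15)*sqrt(222).


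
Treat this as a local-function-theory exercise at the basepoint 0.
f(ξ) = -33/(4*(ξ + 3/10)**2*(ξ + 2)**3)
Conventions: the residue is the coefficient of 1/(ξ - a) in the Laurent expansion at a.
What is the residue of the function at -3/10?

At the order-2 pole -3/10 set g(ξ) = (ξ - (-3/10))^2*f(ξ) = -33/(4*(ξ + 2)**3).
Order-2 pole: residue = g'(a); g'(-3/10) = 247500/83521, so the residue is 247500/83521.

The residue is 247500/83521.


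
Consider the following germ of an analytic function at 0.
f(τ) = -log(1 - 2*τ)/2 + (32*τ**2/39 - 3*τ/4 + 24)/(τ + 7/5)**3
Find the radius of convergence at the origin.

Denominator factor (τ + 7/5)^3: pole of order 3 at -7/5, modulus 7/5.
Branch term (-1/2)*log(1 - τ/(1/2)): its argument vanishes at τ = 1/2, a logarithmic branch point, modulus 1/2.
The radius of convergence is the smallest modulus among the singular points: 1/2.

The radius of convergence is 1/2.


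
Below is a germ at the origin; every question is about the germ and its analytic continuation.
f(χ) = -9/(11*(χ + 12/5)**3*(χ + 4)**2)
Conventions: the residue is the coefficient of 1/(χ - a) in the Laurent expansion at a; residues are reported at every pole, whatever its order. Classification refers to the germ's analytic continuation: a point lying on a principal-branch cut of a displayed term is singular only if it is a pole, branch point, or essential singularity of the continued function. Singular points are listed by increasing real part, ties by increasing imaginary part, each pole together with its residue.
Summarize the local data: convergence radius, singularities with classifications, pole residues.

Radius of convergence at 0: 12/5.
At -4: a pole of order 2; residue 16875/45056.
At -12/5: a pole of order 3; residue -16875/45056.

Denominator factor (χ + 4)^2: pole of order 2 at -4, modulus 4.
Denominator factor (χ + 12/5)^3: pole of order 3 at -12/5, modulus 12/5.
The radius of convergence is the smallest modulus among the singular points: 12/5.
At the order-2 pole -4 set g(χ) = (χ - (-4))^2*f(χ) = -9/(11*(χ + 12/5)**3).
Order-2 pole: residue = g'(a); g'(-4) = 16875/45056, so the residue is 16875/45056.
At the order-3 pole -12/5 set g(χ) = (χ - (-12/5))^3*f(χ) = -9/(11*(χ + 4)**2).
Order-3 pole: residue = g''(a)/2; g''(-12/5) = -16875/22528, so the residue is -16875/45056.
List the singular points by increasing real part (a conjugate pair: the negative imaginary part first).


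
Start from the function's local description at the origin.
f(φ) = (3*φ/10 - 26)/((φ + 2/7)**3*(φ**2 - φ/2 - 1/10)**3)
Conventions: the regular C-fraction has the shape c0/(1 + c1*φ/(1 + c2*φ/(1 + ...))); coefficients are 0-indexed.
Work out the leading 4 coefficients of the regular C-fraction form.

Taylor coefficients (expand at 0): a_0 = 1114750, a_1 = -56877975/2, a_2 = 1833960975/4, a_3 = -5881412425.
c0 = a_0 = 1114750. Peel one level at a time: if S = 1 + c*φ/S' with S'(0) = 1, then c is the φ-coefficient of S and S' = c*φ/(S - 1).
S_1 = c0/f = 1 + (6633/260)*φ + (16193199/67600)*φ^2 + ...; c1 = 6633/260.
S_2 = c1*φ/(S_1 - 1) = 1 + (-490703/52260)*φ + (31468609/592548)*φ^2 + ...; c2 = -490703/52260.
S_3 = c2*φ/(S_2 - 1) = 1 + (2045459585/361648111)*φ + ...; c3 = 2045459585/361648111.

The regular C-fraction coefficients are [1114750, 6633/260, -490703/52260, 2045459585/361648111].


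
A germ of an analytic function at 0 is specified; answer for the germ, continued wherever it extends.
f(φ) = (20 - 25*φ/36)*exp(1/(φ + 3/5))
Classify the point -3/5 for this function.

The exponent 1/(φ - (-3/5)) has a pole at -3/5, so exp(1/(φ - (-3/5))) takes every nonzero value near it: an essential singularity (not a pole of any order).

The point is an essential singularity.


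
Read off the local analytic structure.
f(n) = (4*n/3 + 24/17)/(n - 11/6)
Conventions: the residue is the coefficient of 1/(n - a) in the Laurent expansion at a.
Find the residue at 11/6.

At the order-1 pole 11/6 set g(n) = (n - (11/6))*f(n) = 4*n/3 + 24/17.
Simple pole: residue = g(a) at a = 11/6, which is 590/153.

The residue is 590/153.


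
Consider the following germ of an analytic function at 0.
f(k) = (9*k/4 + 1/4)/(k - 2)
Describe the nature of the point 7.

Denominator factors: k - 2 = 5 at k = 7 — none vanishes.
So the germ continues analytically to 7.

The point is a regular point.


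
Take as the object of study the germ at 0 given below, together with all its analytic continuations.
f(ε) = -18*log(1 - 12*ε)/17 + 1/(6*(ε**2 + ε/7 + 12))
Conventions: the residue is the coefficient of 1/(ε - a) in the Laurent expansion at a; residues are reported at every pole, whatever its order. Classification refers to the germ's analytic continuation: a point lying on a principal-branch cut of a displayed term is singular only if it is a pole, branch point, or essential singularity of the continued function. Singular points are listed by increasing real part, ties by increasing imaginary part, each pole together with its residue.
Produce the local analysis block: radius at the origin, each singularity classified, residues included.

Radius of convergence at 0: 1/12.
At (-1/14) - ((1/14)*sqrt(2351))*i: a pole of order 1; residue ((7/14106)*sqrt(2351))*i.
At (-1/14) + ((1/14)*sqrt(2351))*i: a pole of order 1; residue -((7/14106)*sqrt(2351))*i.
At 1/12: a logarithmic branch point.

Denominator factor (ε**2 + ε/7 + 12): discriminant -2351/49, complex-conjugate roots (-1/14) + ((1/14)*sqrt(2351))*i and (-1/14) - ((1/14)*sqrt(2351))*i; poles of order 1, moduli (2)*sqrt(3) and (2)*sqrt(3).
Branch term (-18/17)*log(1 - ε/(1/12)): its argument vanishes at ε = 1/12, a logarithmic branch point, modulus 1/12.
The radius of convergence is the smallest modulus among the singular points: 1/12.
The branch term is analytic at (-1/14) - ((1/14)*sqrt(2351))*i and contributes nothing to the residue; only the rational part matters.
The factor ε**2 + ε/7 + 12 splits as (ε - a)(ε - a') with a = (-1/14) - ((1/14)*sqrt(2351))*i, a' = (-1/14) + ((1/14)*sqrt(2351))*i. At the order-1 pole a set g(ε) = (ε - a)*(rational part) = [1/6] / (ε - a').
Simple pole: residue = g(a) at a = (-1/14) - ((1/14)*sqrt(2351))*i, which is ((7/14106)*sqrt(2351))*i.
The branch term is analytic at (-1/14) + ((1/14)*sqrt(2351))*i and contributes nothing to the residue; only the rational part matters.
The factor ε**2 + ε/7 + 12 splits as (ε - a)(ε - a') with a = (-1/14) + ((1/14)*sqrt(2351))*i, a' = (-1/14) - ((1/14)*sqrt(2351))*i. At the order-1 pole a set g(ε) = (ε - a)*(rational part) = [1/6] / (ε - a').
Simple pole: residue = g(a) at a = (-1/14) + ((1/14)*sqrt(2351))*i, which is -((7/14106)*sqrt(2351))*i.
List the singular points by increasing real part (a conjugate pair: the negative imaginary part first).
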